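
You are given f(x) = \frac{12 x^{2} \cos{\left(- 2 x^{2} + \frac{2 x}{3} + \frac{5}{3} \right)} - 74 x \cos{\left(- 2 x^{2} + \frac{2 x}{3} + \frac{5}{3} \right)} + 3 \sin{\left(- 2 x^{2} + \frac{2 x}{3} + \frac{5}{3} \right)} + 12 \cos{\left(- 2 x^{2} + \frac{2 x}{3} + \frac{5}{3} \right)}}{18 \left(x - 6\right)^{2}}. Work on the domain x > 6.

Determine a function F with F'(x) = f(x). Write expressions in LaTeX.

f has the shape u'v + uv' for u = - \frac{1}{6 \left(x - 6\right)} and v = \sin{\left(- 2 x^{2} + \frac{2 x}{3} + \frac{5}{3} \right)} — it is the derivative of the product u*v.
Check: d/dx[- \frac{\sin{\left(- 2 x^{2} + \frac{2 x}{3} + \frac{5}{3} \right)}}{6 x - 36}] = \frac{12 x^{2} \cos{\left(- 2 x^{2} + \frac{2 x}{3} + \frac{5}{3} \right)} - 74 x \cos{\left(- 2 x^{2} + \frac{2 x}{3} + \frac{5}{3} \right)} + 3 \sin{\left(- 2 x^{2} + \frac{2 x}{3} + \frac{5}{3} \right)} + 12 \cos{\left(- 2 x^{2} + \frac{2 x}{3} + \frac{5}{3} \right)}}{18 x^{2} - 216 x + 648}, which equals f(x).

An antiderivative is F(x) = - \frac{\sin{\left(- 2 x^{2} + \frac{2 x}{3} + \frac{5}{3} \right)}}{6 x - 36}.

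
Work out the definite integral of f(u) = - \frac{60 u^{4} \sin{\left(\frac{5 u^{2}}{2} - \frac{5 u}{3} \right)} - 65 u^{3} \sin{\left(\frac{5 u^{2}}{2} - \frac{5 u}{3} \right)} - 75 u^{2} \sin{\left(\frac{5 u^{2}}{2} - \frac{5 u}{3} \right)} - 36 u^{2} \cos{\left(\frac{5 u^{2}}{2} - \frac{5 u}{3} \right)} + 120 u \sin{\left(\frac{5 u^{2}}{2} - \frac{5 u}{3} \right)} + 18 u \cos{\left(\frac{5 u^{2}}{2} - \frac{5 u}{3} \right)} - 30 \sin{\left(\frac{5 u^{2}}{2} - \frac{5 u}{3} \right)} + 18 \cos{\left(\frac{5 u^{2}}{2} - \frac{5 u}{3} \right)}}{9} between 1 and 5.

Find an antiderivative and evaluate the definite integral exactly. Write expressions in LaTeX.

Antiderivative: F(u) = \frac{\left(4 u^{3} - 3 u^{2} - 6 u + 6\right) \cos{\left(\frac{5 u^{2}}{2} - \frac{5 u}{3} \right)}}{3}; value = \frac{401 \cos{\left(\frac{325}{6} \right)}}{3} - \frac{\cos{\left(\frac{5}{6} \right)}}{3}

f has the shape v'r + vr' for v = \frac{4 u^{3}}{3} - u^{2} - 2 u + 2 and r = \cos{\left(\frac{5 u^{2}}{2} - \frac{5 u}{3} \right)} — it is the derivative of the product v*r.
F(u) = \frac{\left(4 u^{3} - 3 u^{2} - 6 u + 6\right) \cos{\left(\frac{5 u^{2}}{2} - \frac{5 u}{3} \right)}}{3} is an antiderivative of f.
Check: d/du[\frac{\left(4 u^{3} - 3 u^{2} - 6 u + 6\right) \cos{\left(\frac{5 u^{2}}{2} - \frac{5 u}{3} \right)}}{3}] = - \frac{20 u^{4} \sin{\left(\frac{5 u^{2}}{2} - \frac{5 u}{3} \right)}}{3} + \frac{65 u^{3} \sin{\left(\frac{5 u^{2}}{2} - \frac{5 u}{3} \right)}}{9} + \frac{25 u^{2} \sin{\left(\frac{5 u^{2}}{2} - \frac{5 u}{3} \right)}}{3} + 4 u^{2} \cos{\left(\frac{5 u^{2}}{2} - \frac{5 u}{3} \right)} - \frac{40 u \sin{\left(\frac{5 u^{2}}{2} - \frac{5 u}{3} \right)}}{3} - 2 u \cos{\left(\frac{5 u^{2}}{2} - \frac{5 u}{3} \right)} + \frac{10 \sin{\left(\frac{5 u^{2}}{2} - \frac{5 u}{3} \right)}}{3} - 2 \cos{\left(\frac{5 u^{2}}{2} - \frac{5 u}{3} \right)}, which equals f(u).
F(5) = \frac{401 \cos{\left(\frac{325}{6} \right)}}{3}; F(1) = \frac{\cos{\left(\frac{5}{6} \right)}}{3}.
Integral = F(5) - F(1) = \frac{401 \cos{\left(\frac{325}{6} \right)}}{3} - \frac{\cos{\left(\frac{5}{6} \right)}}{3}.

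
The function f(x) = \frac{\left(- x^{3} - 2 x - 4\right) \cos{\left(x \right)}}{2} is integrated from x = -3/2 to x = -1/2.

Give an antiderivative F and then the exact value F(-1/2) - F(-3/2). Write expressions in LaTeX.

Differentiate the proposed F(x) back; it has to land on f(x) exactly.
F(x) = - \frac{x^{3} \sin{\left(x \right)}}{2} - \frac{3 x^{2} \cos{\left(x \right)}}{2} + 2 x \sin{\left(x \right)} - 2 \sin{\left(x \right)} + 2 \cos{\left(x \right)} is an antiderivative of f.
Check: d/dx[- \frac{x^{3} \sin{\left(x \right)}}{2} - \frac{3 x^{2} \cos{\left(x \right)}}{2} + 2 x \sin{\left(x \right)} - 2 \sin{\left(x \right)} + 2 \cos{\left(x \right)}] = - \frac{x^{3} \cos{\left(x \right)}}{2} - x \cos{\left(x \right)} - 2 \cos{\left(x \right)}, which equals f(x).
F(-1/2) = \frac{47 \sin{\left(\frac{1}{2} \right)}}{16} + \frac{13 \cos{\left(\frac{1}{2} \right)}}{8}; F(-3/2) = - \frac{11 \cos{\left(\frac{3}{2} \right)}}{8} + \frac{53 \sin{\left(\frac{3}{2} \right)}}{16}.
Integral = F(-1/2) - F(-3/2) = - \frac{53 \sin{\left(\frac{3}{2} \right)}}{16} + \frac{11 \cos{\left(\frac{3}{2} \right)}}{8} + \frac{47 \sin{\left(\frac{1}{2} \right)}}{16} + \frac{13 \cos{\left(\frac{1}{2} \right)}}{8}.

Antiderivative: F(x) = - \frac{x^{3} \sin{\left(x \right)}}{2} - \frac{3 x^{2} \cos{\left(x \right)}}{2} + 2 x \sin{\left(x \right)} - 2 \sin{\left(x \right)} + 2 \cos{\left(x \right)}; value = - \frac{53 \sin{\left(\frac{3}{2} \right)}}{16} + \frac{11 \cos{\left(\frac{3}{2} \right)}}{8} + \frac{47 \sin{\left(\frac{1}{2} \right)}}{16} + \frac{13 \cos{\left(\frac{1}{2} \right)}}{8}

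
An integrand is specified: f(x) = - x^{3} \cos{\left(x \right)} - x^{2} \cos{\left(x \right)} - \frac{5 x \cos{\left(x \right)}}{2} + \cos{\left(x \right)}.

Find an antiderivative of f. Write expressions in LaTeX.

Integrate term by term and add the pieces.
Check: d/dx[- x^{3} \sin{\left(x \right)} - x^{2} \sin{\left(x \right)} - 3 x^{2} \cos{\left(x \right)} + \frac{7 x \sin{\left(x \right)}}{2} - 2 x \cos{\left(x \right)} + 3 \sin{\left(x \right)} + \frac{7 \cos{\left(x \right)}}{2}] = - x^{3} \cos{\left(x \right)} - x^{2} \cos{\left(x \right)} - \frac{5 x \cos{\left(x \right)}}{2} + \cos{\left(x \right)} = f(x).

An antiderivative is F(x) = - x^{3} \sin{\left(x \right)} - x^{2} \sin{\left(x \right)} - 3 x^{2} \cos{\left(x \right)} + \frac{7 x \sin{\left(x \right)}}{2} - 2 x \cos{\left(x \right)} + 3 \sin{\left(x \right)} + \frac{7 \cos{\left(x \right)}}{2}.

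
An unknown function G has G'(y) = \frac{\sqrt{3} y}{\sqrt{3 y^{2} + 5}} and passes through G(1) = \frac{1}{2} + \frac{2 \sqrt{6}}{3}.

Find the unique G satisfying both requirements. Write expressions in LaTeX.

G'(y) matches the chain-rule pattern g'(h)*h' with inner function h(y) = y^{2} + \frac{5}{3}; substituting u = h(y) collapses the integral.
A general antiderivative is \sqrt{y^{2} + \frac{5}{3}} + C.
The condition gives C = \frac{1}{2} + \frac{2 \sqrt{6}}{3} - (\frac{2 \sqrt{6}}{3}) = \frac{1}{2}.
So G(y) = \frac{\sqrt{3} \left(2 \sqrt{3 y^{2} + 5} + \sqrt{3}\right)}{6}.
Check: d/dy[\frac{\sqrt{3} \left(2 \sqrt{3 y^{2} + 5} + \sqrt{3}\right)}{6}] = \frac{\sqrt{3} y}{\sqrt{3 y^{2} + 5}} = G'(y).

G(y) = \frac{\sqrt{3} \left(2 \sqrt{3 y^{2} + 5} + \sqrt{3}\right)}{6}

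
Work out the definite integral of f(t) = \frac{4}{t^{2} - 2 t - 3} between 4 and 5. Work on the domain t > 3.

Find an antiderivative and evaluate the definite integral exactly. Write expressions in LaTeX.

Antiderivative: F(t) = \log{\left(t - 3 \right)} - \log{\left(t + 1 \right)}; value = - \log{\left(6 \right)} + \log{\left(2 \right)} + \log{\left(5 \right)}

The denominator factors as \left(t - 3\right) \left(t + 1\right); partial fractions split f into directly integrable pieces: - \frac{1}{t + 1} + \frac{1}{t - 3}.
F(t) = \log{\left(t - 3 \right)} - \log{\left(t + 1 \right)} is an antiderivative of f.
Check: d/dt[\log{\left(t - 3 \right)} - \log{\left(t + 1 \right)}] = \frac{4}{t^{2} - 2 t - 3} = f(t).
F(5) = - \log{\left(6 \right)} + \log{\left(2 \right)}; F(4) = - \log{\left(5 \right)}.
Integral = F(5) - F(4) = - \log{\left(6 \right)} + \log{\left(2 \right)} + \log{\left(5 \right)}.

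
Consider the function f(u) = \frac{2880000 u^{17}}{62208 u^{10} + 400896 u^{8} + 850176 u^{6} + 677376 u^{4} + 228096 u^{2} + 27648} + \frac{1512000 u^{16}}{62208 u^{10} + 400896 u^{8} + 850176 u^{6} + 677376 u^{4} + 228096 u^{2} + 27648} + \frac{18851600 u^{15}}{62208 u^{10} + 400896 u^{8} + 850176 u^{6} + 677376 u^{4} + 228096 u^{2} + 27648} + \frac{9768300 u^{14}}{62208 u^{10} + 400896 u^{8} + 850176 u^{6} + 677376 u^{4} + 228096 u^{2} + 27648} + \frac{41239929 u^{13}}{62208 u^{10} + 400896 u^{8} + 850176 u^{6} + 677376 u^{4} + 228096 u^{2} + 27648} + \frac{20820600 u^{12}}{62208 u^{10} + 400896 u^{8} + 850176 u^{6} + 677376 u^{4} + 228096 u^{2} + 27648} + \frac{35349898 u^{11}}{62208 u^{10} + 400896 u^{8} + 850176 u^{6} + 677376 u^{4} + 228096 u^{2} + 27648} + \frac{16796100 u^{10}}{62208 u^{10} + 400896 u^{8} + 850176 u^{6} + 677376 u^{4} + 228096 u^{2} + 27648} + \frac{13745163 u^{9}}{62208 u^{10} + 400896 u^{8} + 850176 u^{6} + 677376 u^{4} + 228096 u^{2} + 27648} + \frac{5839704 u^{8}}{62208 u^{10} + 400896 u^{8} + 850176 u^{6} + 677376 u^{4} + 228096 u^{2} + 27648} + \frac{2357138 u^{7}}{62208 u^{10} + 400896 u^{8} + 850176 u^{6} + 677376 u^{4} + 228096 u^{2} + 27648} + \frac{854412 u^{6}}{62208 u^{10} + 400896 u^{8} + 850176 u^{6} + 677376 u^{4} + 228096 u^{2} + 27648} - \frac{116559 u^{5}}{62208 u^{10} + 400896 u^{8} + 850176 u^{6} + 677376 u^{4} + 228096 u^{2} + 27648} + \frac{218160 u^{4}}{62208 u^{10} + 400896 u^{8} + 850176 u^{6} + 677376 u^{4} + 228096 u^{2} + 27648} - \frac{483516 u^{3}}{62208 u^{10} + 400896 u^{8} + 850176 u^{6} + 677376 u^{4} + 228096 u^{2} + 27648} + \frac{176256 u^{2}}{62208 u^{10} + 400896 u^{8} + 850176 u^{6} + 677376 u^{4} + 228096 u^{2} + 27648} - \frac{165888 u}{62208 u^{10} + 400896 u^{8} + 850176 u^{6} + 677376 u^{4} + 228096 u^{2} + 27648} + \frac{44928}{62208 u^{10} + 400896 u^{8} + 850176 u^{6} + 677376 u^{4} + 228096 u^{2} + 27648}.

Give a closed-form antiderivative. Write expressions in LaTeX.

An antiderivative is F(u) = \frac{625 u^{8}}{108} + \frac{125 u^{7}}{36} + \frac{25 u^{6}}{32} + \frac{5 u^{5}}{64} + \frac{3 u^{4}}{1024} + \frac{u}{2 u^{4} + 6 u^{2} + 2} + \frac{3 \operatorname{atan}{\left(\frac{3 u}{2} \right)}}{4} + \frac{1}{u^{4} + 3 u^{2} + 1}.

Integrate term by term and add the pieces.
Check: d/du[\frac{625 u^{8}}{108} + \frac{125 u^{7}}{36} + \frac{25 u^{6}}{32} + \frac{5 u^{5}}{64} + \frac{3 u^{4}}{1024} + \frac{u}{2 u^{4} + 6 u^{2} + 2} + \frac{3 \operatorname{atan}{\left(\frac{3 u}{2} \right)}}{4} + \frac{1}{u^{4} + 3 u^{2} + 1}] = \frac{2880000 u^{17} + 1512000 u^{16} + 18851600 u^{15} + 9768300 u^{14} + 41239929 u^{13} + 20820600 u^{12} + 35349898 u^{11} + 16796100 u^{10} + 13745163 u^{9} + 5839704 u^{8} + 2357138 u^{7} + 854412 u^{6} - 116559 u^{5} + 218160 u^{4} - 483516 u^{3} + 176256 u^{2} - 165888 u + 44928}{62208 u^{10} + 400896 u^{8} + 850176 u^{6} + 677376 u^{4} + 228096 u^{2} + 27648}, which equals f(u).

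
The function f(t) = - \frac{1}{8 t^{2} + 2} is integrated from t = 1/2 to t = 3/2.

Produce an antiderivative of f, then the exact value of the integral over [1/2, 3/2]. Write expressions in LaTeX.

Antiderivative: F(t) = - \frac{\operatorname{atan}{\left(2 t \right)}}{4}; value = - \frac{\operatorname{atan}{\left(3 \right)}}{4} + \frac{\pi}{16}

Recover f(t) by differentiating a candidate F(t); any mismatch rules it out.
F(t) = - \frac{\operatorname{atan}{\left(2 t \right)}}{4} is an antiderivative of f.
Check: d/dt[- \frac{\operatorname{atan}{\left(2 t \right)}}{4}] = - \frac{1}{8 t^{2} + 2} = f(t).
F(3/2) = - \frac{\operatorname{atan}{\left(3 \right)}}{4}; F(1/2) = - \frac{\pi}{16}.
Integral = F(3/2) - F(1/2) = - \frac{\operatorname{atan}{\left(3 \right)}}{4} + \frac{\pi}{16}.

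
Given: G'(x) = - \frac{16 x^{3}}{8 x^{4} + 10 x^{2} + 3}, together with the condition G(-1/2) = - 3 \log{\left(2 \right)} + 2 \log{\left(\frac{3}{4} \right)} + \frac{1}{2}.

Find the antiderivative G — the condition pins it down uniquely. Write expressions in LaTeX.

Differentiate the proposed G(x) back; it has to land on the given G'(x).
A general antiderivative is 2 \log{\left(x^{2} + \frac{1}{2} \right)} - 3 \log{\left(2 x^{2} + \frac{3}{2} \right)} + C.
The condition gives C = - 3 \log{\left(2 \right)} + 2 \log{\left(\frac{3}{4} \right)} + \frac{1}{2} - (- 3 \log{\left(2 \right)} + 2 \log{\left(\frac{3}{4} \right)}) = \frac{1}{2}.
So G(x) = 2 \log{\left(x^{2} + \frac{1}{2} \right)} - 3 \log{\left(2 x^{2} + \frac{3}{2} \right)} + \frac{1}{2}.
Check: d/dx[2 \log{\left(x^{2} + \frac{1}{2} \right)} - 3 \log{\left(2 x^{2} + \frac{3}{2} \right)} + \frac{1}{2}] = - \frac{16 x^{3}}{8 x^{4} + 10 x^{2} + 3} = G'(x).

G(x) = 2 \log{\left(x^{2} + \frac{1}{2} \right)} - 3 \log{\left(2 x^{2} + \frac{3}{2} \right)} + \frac{1}{2}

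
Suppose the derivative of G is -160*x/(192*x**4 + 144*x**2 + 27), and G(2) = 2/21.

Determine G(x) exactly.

The substitution u = 4*x**2 + 3/2 works: G'(x) is exactly (dG/du)*(du/dx) for that inner function.
A general antiderivative is 5/(3*(4*x**2 + 3/2)) + C.
The condition gives C = 2/21 - (2/21) = 0.
So G(x) = 5/(12*x**2 + 9/2).
Check: d/dx[5/(12*x**2 + 9/2)] = -160*x/(192*x**4 + 144*x**2 + 27) = G'(x).

G(x) = 5/(12*x**2 + 9/2)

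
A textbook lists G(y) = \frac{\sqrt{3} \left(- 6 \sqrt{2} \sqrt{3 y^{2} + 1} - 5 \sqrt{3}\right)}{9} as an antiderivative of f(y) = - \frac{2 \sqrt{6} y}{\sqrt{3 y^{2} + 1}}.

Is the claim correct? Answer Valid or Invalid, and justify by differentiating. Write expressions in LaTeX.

Valid - the claim checks out under differentiation.

d/dy[G] = - \frac{2 \sqrt{6} y}{\sqrt{3 y^{2} + 1}}
This equals f(y) exactly, so the claim holds.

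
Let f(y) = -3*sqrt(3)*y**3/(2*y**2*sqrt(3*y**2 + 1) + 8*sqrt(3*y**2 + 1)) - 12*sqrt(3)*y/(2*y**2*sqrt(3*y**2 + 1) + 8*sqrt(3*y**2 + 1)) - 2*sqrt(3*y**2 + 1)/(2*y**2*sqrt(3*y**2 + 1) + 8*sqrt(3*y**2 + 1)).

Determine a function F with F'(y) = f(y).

An antiderivative is F(y) = -3*sqrt(y**2 + 1/3)/2 - atan(y/2)/2.

The integrand splits into summands that can be handled one at a time.
Check: d/dy[-3*sqrt(y**2 + 1/3)/2 - atan(y/2)/2] = (-3*sqrt(3)*y**3 - 12*sqrt(3)*y - 2*sqrt(3*y**2 + 1))/(2*y**2*sqrt(3*y**2 + 1) + 8*sqrt(3*y**2 + 1)), which equals f(y).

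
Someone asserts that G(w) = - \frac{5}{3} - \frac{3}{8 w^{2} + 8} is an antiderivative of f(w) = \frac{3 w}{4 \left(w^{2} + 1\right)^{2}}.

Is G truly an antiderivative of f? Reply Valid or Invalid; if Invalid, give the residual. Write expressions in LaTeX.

Valid. The derivative of G reproduces f.

d/dw[G] = \frac{3 w}{4 w^{4} + 8 w^{2} + 4}
This equals f(w) exactly, so the claim holds.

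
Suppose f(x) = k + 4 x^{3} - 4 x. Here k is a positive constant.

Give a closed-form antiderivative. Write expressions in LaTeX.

The integrand splits into summands that can be handled one at a time.
Check: d/dx[k x + \left(x^{2} - 1\right)^{2}] = k + 4 x^{3} - 4 x = f(x).

An antiderivative is F(x) = k x + \left(x^{2} - 1\right)^{2}.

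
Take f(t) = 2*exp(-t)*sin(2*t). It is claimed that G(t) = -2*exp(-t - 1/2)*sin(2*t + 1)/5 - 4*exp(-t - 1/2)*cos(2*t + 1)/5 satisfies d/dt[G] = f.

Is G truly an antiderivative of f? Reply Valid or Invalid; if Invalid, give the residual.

Invalid: d/dt[G] - f = (-2*exp(1/2)*sin(2*t) + 2*sin(2*t + 1))*exp(-1/2)*exp(-t), which is not 0.

d/dt[G] = 2*exp(-1/2)*exp(-t)*sin(2*t + 1)
d/dt[G] - f(t) = (-2*exp(1/2)*sin(2*t) + 2*sin(2*t + 1))*exp(-1/2)*exp(-t) != 0.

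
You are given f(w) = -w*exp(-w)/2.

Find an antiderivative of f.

An antiderivative is F(w) = (w + 1)*exp(-w)/2.

Recognize the product-rule pattern: f = u'v + uv' with u = w/2 + 1/2, v = exp(-w), so integration by parts undoes it.
Check: d/dw[(w + 1)*exp(-w)/2] = -w*exp(-w)/2 = f(w).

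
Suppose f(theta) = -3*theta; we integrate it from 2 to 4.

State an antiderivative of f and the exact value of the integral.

Since d/dtheta undoes antidifferentiation here, F'(theta) = f(theta) is required of F(theta).
F(theta) = -3*theta**2/2 is an antiderivative of f.
Check: d/dtheta[-3*theta**2/2] = -3*theta = f(theta).
F(4) = -24; F(2) = -6.
Integral = F(4) - F(2) = -18.

Antiderivative: F(theta) = -3*theta**2/2; value = -18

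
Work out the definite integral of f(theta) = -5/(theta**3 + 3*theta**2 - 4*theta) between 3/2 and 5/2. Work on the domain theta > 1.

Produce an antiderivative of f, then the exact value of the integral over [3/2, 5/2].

The denominator factors as theta*(theta - 1)*(theta + 4); partial fractions split f into directly integrable pieces: -1/(4*(theta + 4)) - 1/(theta - 1) + 5/(4*theta).
F(theta) = (5*log(theta) - 4*log(theta - 1) - log(theta + 4))/4 is an antiderivative of f.
Check: d/dtheta[(5*log(theta) - 4*log(theta - 1) - log(theta + 4))/4] = -5/(theta**3 + 3*theta**2 - 4*theta) = f(theta).
F(5/2) = -log(13/2)/4 - log(3/2) + 5*log(5/2)/4; F(3/2) = -log(11/2)/4 + 5*log(3/2)/4 + log(2).
Integral = F(5/2) - F(3/2) = -9*log(3/2)/4 - log(2) - log(13/2)/4 + log(11/2)/4 + 5*log(5/2)/4.

Antiderivative: F(theta) = (5*log(theta) - 4*log(theta - 1) - log(theta + 4))/4; value = -9*log(3/2)/4 - log(2) - log(13/2)/4 + log(11/2)/4 + 5*log(5/2)/4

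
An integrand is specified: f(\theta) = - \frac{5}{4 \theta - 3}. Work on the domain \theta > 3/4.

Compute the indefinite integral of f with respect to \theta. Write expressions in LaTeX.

A candidate is checked by its d/d\theta: the result must match f(\theta).
Check: d/d\theta[- \frac{5 \log{\left(4 \theta - 3 \right)}}{4}] = - \frac{5}{4 \theta - 3} = f(\theta).

F(\theta) = - \frac{5 \log{\left(4 \theta - 3 \right)}}{4} + C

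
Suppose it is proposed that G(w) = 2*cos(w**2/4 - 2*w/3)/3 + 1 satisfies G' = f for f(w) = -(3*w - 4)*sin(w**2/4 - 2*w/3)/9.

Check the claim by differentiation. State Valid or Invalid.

d/dw[G] = -w*sin(w**2/4 - 2*w/3)/3 + 4*sin(w**2/4 - 2*w/3)/9
This equals f(w) exactly, so the claim holds.

Valid: G'(w) = f(w).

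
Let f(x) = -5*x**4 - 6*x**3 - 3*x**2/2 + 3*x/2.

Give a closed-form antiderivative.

An antiderivative is F(x) = (-4*x**5 - 6*x**4 - 2*x**3 + 3*x**2 + 20)/4.

Integrate term by term and add the pieces.
Check: d/dx[(-4*x**5 - 6*x**4 - 2*x**3 + 3*x**2 + 20)/4] = -5*x**4 - 6*x**3 - 3*x**2/2 + 3*x/2 = f(x).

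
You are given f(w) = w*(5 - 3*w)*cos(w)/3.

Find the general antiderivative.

F(w) = -w**2*sin(w) + 5*w*sin(w)/3 - 2*w*cos(w) + 2*sin(w) + 5*cos(w)/3 + C

Recover f(w) by differentiating a candidate F(w); any mismatch rules it out.
Check: d/dw[-w**2*sin(w) + 5*w*sin(w)/3 - 2*w*cos(w) + 2*sin(w) + 5*cos(w)/3] = -w**2*cos(w) + 5*w*cos(w)/3, which equals f(w).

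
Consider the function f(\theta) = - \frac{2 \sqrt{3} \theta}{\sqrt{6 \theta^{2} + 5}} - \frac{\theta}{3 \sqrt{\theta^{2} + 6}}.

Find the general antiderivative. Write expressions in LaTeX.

F(\theta) = - \frac{\sqrt{\theta^{2} + 6}}{3} - \sqrt{2 \theta^{2} + \frac{5}{3}} + C

Integrate term by term and add the pieces.
Check: d/d\theta[- \frac{\sqrt{\theta^{2} + 6}}{3} - \sqrt{2 \theta^{2} + \frac{5}{3}}] = \frac{- 6 \sqrt{3} \theta \sqrt{\theta^{2} + 6} - \theta \sqrt{6 \theta^{2} + 5}}{3 \sqrt{\theta^{2} + 6} \sqrt{6 \theta^{2} + 5}}, which equals f(\theta).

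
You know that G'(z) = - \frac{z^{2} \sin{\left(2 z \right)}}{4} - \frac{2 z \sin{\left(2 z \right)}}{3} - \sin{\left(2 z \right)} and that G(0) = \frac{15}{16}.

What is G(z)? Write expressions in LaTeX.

Integrate term by term and add the pieces.
A general antiderivative is \frac{z^{2} \cos{\left(2 z \right)}}{8} - \frac{z \sin{\left(2 z \right)}}{8} + \frac{z \cos{\left(2 z \right)}}{3} - \frac{\sin{\left(2 z \right)}}{6} + \frac{7 \cos{\left(2 z \right)}}{16} + C.
The condition gives C = \frac{15}{16} - (\frac{7}{16}) = \frac{1}{2}.
So G(z) = \frac{6 z^{2} \cos{\left(2 z \right)} - 6 z \sin{\left(2 z \right)} + 16 z \cos{\left(2 z \right)} - 8 \sin{\left(2 z \right)} + 21 \cos{\left(2 z \right)} + 24}{48}.
Check: d/dz[\frac{6 z^{2} \cos{\left(2 z \right)} - 6 z \sin{\left(2 z \right)} + 16 z \cos{\left(2 z \right)} - 8 \sin{\left(2 z \right)} + 21 \cos{\left(2 z \right)} + 24}{48}] = - \frac{z^{2} \sin{\left(2 z \right)}}{4} - \frac{2 z \sin{\left(2 z \right)}}{3} - \sin{\left(2 z \right)} = G'(z).

G(z) = \frac{6 z^{2} \cos{\left(2 z \right)} - 6 z \sin{\left(2 z \right)} + 16 z \cos{\left(2 z \right)} - 8 \sin{\left(2 z \right)} + 21 \cos{\left(2 z \right)} + 24}{48}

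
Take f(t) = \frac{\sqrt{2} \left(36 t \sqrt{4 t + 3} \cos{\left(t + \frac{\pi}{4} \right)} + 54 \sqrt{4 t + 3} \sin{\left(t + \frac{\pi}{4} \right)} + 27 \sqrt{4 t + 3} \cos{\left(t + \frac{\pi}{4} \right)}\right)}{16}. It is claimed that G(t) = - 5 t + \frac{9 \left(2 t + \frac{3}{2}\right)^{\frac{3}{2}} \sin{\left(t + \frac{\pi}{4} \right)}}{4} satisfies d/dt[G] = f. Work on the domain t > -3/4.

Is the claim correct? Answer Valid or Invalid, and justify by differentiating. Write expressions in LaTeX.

d/dt[G] = \frac{9 \sqrt{2} t \sqrt{4 t + 3} \cos{\left(t + \frac{\pi}{4} \right)}}{4} + \frac{27 \sqrt{2} \sqrt{4 t + 3} \sin{\left(t + \frac{\pi}{4} \right)}}{8} + \frac{27 \sqrt{2} \sqrt{4 t + 3} \cos{\left(t + \frac{\pi}{4} \right)}}{16} - 5
d/dt[G] - f(t) = \frac{9 t \sqrt{2 t + \frac{3}{2}} \cos{\left(t + \frac{\pi}{4} \right)}}{2} - \frac{9 \sqrt{2} t \sqrt{4 t + 3} \cos{\left(t + \frac{\pi}{4} \right)}}{4} + \frac{27 \sqrt{2 t + \frac{3}{2}} \sin{\left(t + \frac{\pi}{4} \right)}}{4} + \frac{27 \sqrt{2 t + \frac{3}{2}} \cos{\left(t + \frac{\pi}{4} \right)}}{8} - \frac{27 \sqrt{2} \sqrt{4 t + 3} \sin{\left(t + \frac{\pi}{4} \right)}}{8} - \frac{27 \sqrt{2} \sqrt{4 t + 3} \cos{\left(t + \frac{\pi}{4} \right)}}{16} - 5 != 0.

Invalid: d/dt[G] - f = \frac{9 t \sqrt{2 t + \frac{3}{2}} \cos{\left(t + \frac{\pi}{4} \right)}}{2} - \frac{9 \sqrt{2} t \sqrt{4 t + 3} \cos{\left(t + \frac{\pi}{4} \right)}}{4} + \frac{27 \sqrt{2 t + \frac{3}{2}} \sin{\left(t + \frac{\pi}{4} \right)}}{4} + \frac{27 \sqrt{2 t + \frac{3}{2}} \cos{\left(t + \frac{\pi}{4} \right)}}{8} - \frac{27 \sqrt{2} \sqrt{4 t + 3} \sin{\left(t + \frac{\pi}{4} \right)}}{8} - \frac{27 \sqrt{2} \sqrt{4 t + 3} \cos{\left(t + \frac{\pi}{4} \right)}}{16} - 5, which is not 0.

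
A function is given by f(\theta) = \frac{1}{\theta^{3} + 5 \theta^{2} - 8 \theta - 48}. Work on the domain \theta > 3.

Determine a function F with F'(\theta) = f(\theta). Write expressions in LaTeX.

The denominator factors as \left(\theta - 3\right) \left(\theta + 4\right)^{2}; partial fractions split f into directly integrable pieces: - \frac{1}{49 \left(\theta + 4\right)} - \frac{1}{7 \left(\theta + 4\right)^{2}} + \frac{1}{49 \left(\theta - 3\right)}.
Check: d/d\theta[\frac{\log{\left(\theta - 3 \right)}}{49} - \frac{\log{\left(\theta + 4 \right)}}{49} + \frac{1}{7 \theta + 28}] = \frac{1}{\theta^{3} + 5 \theta^{2} - 8 \theta - 48} = f(\theta).

An antiderivative is F(\theta) = \frac{\log{\left(\theta - 3 \right)}}{49} - \frac{\log{\left(\theta + 4 \right)}}{49} + \frac{1}{7 \theta + 28}.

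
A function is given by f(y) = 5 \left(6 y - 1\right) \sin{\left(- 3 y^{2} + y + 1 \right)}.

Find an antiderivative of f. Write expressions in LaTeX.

An antiderivative is F(y) = 5 \cos{\left(- 3 y^{2} + y + 1 \right)}.

f matches the chain-rule pattern g'(h)*h' with inner function h(y) = - 3 y^{2} + y + 1; substituting u = h(y) collapses the integral.
Check: d/dy[5 \cos{\left(- 3 y^{2} + y + 1 \right)}] = 30 y \sin{\left(- 3 y^{2} + y + 1 \right)} - 5 \sin{\left(- 3 y^{2} + y + 1 \right)}, which equals f(y).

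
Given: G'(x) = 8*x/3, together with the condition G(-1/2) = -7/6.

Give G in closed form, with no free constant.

G(x) = 4*x**2/3 - 3/2

Since d/dx undoes antidifferentiation here, G(x) must give back the stated G'(x).
A general antiderivative is 4*x**2/3 - 2 + C.
The condition gives C = -7/6 - (-5/3) = 1/2.
So G(x) = 4*x**2/3 - 3/2.
Check: d/dx[4*x**2/3 - 3/2] = 8*x/3 = G'(x).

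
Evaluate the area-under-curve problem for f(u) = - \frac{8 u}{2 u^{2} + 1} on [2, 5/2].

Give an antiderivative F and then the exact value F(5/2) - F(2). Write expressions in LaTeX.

Antiderivative: F(u) = - 2 \log{\left(2 u^{2} + 1 \right)}; value = - 2 \log{\left(\frac{27}{2} \right)} + 2 \log{\left(9 \right)}

f matches the chain-rule pattern g'(h)*h' with inner function h(u) = 2 u^{2} + 1; substituting w = h(u) collapses the integral.
F(u) = - 2 \log{\left(2 u^{2} + 1 \right)} is an antiderivative of f.
Check: d/du[- 2 \log{\left(2 u^{2} + 1 \right)}] = - \frac{8 u}{2 u^{2} + 1} = f(u).
F(5/2) = - 2 \log{\left(\frac{27}{2} \right)}; F(2) = - 2 \log{\left(9 \right)}.
Integral = F(5/2) - F(2) = - 2 \log{\left(\frac{27}{2} \right)} + 2 \log{\left(9 \right)}.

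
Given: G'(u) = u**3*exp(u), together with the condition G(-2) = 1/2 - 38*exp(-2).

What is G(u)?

G'(u) has the shape v'r + vr' for v = u**3 - 3*u**2 + 6*u - 6 and r = exp(u) — it is the derivative of the product v*r.
A general antiderivative is (u**3 - 3*u**2 + 6*u - 6)*exp(u) + C.
The condition gives C = 1/2 - 38*exp(-2) - (-38*exp(-2)) = 1/2.
So G(u) = (2*(u**3 - 3*u**2 + 6*u - 6)*exp(u) + 1)/2.
Check: d/du[(2*(u**3 - 3*u**2 + 6*u - 6)*exp(u) + 1)/2] = u**3*exp(u) = G'(u).

G(u) = (2*(u**3 - 3*u**2 + 6*u - 6)*exp(u) + 1)/2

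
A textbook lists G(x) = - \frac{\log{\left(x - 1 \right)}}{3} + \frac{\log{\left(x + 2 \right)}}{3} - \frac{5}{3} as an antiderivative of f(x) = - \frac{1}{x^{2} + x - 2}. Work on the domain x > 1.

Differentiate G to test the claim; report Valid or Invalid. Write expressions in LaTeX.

Valid: G'(x) = f(x).

d/dx[G] = - \frac{1}{x^{2} + x - 2}
This equals f(x) exactly, so the claim holds.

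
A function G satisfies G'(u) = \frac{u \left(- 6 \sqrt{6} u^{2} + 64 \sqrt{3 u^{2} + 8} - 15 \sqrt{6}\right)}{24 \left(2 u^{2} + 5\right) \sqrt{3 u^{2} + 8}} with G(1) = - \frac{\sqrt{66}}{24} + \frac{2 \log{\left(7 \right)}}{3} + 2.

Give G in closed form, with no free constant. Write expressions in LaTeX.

The proposed G(u) is checked by its d/du: the result must match the given G'(u).
A general antiderivative is - \frac{\sqrt{\frac{u^{2}}{2} + \frac{4}{3}}}{4} + \frac{2 \log{\left(2 u^{2} + 5 \right)}}{3} + C.
The condition gives C = - \frac{\sqrt{66}}{24} + \frac{2 \log{\left(7 \right)}}{3} + 2 - (- \frac{\sqrt{66}}{24} + \frac{2 \log{\left(7 \right)}}{3}) = 2.
So G(u) = - \frac{\sqrt{\frac{u^{2}}{2} + \frac{4}{3}}}{4} + \frac{2 \log{\left(2 u^{2} + 5 \right)}}{3} + 2.
Check: d/du[- \frac{\sqrt{\frac{u^{2}}{2} + \frac{4}{3}}}{4} + \frac{2 \log{\left(2 u^{2} + 5 \right)}}{3} + 2] = \frac{- 6 \sqrt{6} u^{3} + 64 u \sqrt{3 u^{2} + 8} - 15 \sqrt{6} u}{48 u^{2} \sqrt{3 u^{2} + 8} + 120 \sqrt{3 u^{2} + 8}}, which equals G'(u).

G(u) = - \frac{\sqrt{\frac{u^{2}}{2} + \frac{4}{3}}}{4} + \frac{2 \log{\left(2 u^{2} + 5 \right)}}{3} + 2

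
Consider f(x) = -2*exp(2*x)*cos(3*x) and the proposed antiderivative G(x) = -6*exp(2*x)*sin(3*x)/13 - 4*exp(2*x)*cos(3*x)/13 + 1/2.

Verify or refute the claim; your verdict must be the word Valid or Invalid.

d/dx[G] = -2*exp(2*x)*cos(3*x)
This equals f(x) exactly, so the claim holds.

Valid: G'(x) = f(x).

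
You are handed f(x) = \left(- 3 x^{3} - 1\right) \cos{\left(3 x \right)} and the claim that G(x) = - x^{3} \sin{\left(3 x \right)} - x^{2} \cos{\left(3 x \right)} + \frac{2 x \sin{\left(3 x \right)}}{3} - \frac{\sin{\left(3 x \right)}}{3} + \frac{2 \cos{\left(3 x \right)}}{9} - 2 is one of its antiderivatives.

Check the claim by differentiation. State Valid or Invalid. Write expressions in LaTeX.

d/dx[G] = - 3 x^{3} \cos{\left(3 x \right)} - \cos{\left(3 x \right)}
This equals f(x) exactly, so the claim holds.

Valid - the claim checks out under differentiation.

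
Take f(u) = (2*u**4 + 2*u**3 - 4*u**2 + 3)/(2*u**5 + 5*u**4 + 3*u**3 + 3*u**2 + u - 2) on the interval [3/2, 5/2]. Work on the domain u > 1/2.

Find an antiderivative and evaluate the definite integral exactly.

Antiderivative: F(u) = 19*log(u - 1/2)/75 + log(u + 1)/6 + 3*log(u + 2)/25 + 23*log(u**2 + 1)/100 - 61*atan(u)/50; value = -61*atan(5/2)/50 - 23*log(13/4)/100 - log(5/2)/6 + 7*log(7/2)/150 + 19*log(2)/75 + 3*log(9/2)/25 + 23*log(29/4)/100 + 61*atan(3/2)/50

Factor the denominator ((u + 1)*(u + 2)*(2*u - 1)*(u**2 + 1)) and decompose: f = (23*u - 61)/(50*(u**2 + 1)) + 38/(75*(2*u - 1)) + 3/(25*(u + 2)) + 1/(6*(u + 1)); each piece integrates to a log, atan, or power term.
F(u) = 19*log(u - 1/2)/75 + log(u + 1)/6 + 3*log(u + 2)/25 + 23*log(u**2 + 1)/100 - 61*atan(u)/50 is an antiderivative of f.
Check: d/du[19*log(u - 1/2)/75 + log(u + 1)/6 + 3*log(u + 2)/25 + 23*log(u**2 + 1)/100 - 61*atan(u)/50] = (2*u**4 + 2*u**3 - 4*u**2 + 3)/(2*u**5 + 5*u**4 + 3*u**3 + 3*u**2 + u - 2) = f(u).
F(5/2) = -61*atan(5/2)/50 + 19*log(2)/75 + 3*log(9/2)/25 + log(7/2)/6 + 23*log(29/4)/100; F(3/2) = -61*atan(3/2)/50 + 3*log(7/2)/25 + log(5/2)/6 + 23*log(13/4)/100.
Integral = F(5/2) - F(3/2) = -61*atan(5/2)/50 - 23*log(13/4)/100 - log(5/2)/6 + 7*log(7/2)/150 + 19*log(2)/75 + 3*log(9/2)/25 + 23*log(29/4)/100 + 61*atan(3/2)/50.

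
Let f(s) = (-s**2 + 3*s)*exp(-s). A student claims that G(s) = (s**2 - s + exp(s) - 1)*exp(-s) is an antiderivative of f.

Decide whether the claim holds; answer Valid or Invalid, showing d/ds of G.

d/ds[G] = (-s**2 + 3*s)*exp(-s)
This equals f(s) exactly, so the claim holds.

Valid. The derivative of G reproduces f.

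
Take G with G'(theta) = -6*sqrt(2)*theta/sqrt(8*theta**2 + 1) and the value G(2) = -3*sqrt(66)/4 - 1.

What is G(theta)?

G(theta) = (-3*sqrt(2)*sqrt(8*theta**2 + 1) - 4)/4

G'(theta) matches the chain-rule pattern g'(h)*h' with inner function h(theta) = 4*theta**2 + 1/2; substituting u = h(theta) collapses the integral.
A general antiderivative is -3*sqrt(4*theta**2 + 1/2)/2 + C.
The condition gives C = -3*sqrt(66)/4 - 1 - (-3*sqrt(66)/4) = -1.
So G(theta) = (-3*sqrt(2)*sqrt(8*theta**2 + 1) - 4)/4.
Check: d/dtheta[(-3*sqrt(2)*sqrt(8*theta**2 + 1) - 4)/4] = -6*sqrt(2)*theta/sqrt(8*theta**2 + 1) = G'(theta).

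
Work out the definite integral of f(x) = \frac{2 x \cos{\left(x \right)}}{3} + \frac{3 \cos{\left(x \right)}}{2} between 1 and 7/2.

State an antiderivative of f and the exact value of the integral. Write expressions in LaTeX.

Integrate term by term and add the pieces.
F(x) = \frac{4 x \sin{\left(x \right)} + 9 \sin{\left(x \right)} + 4 \cos{\left(x \right)}}{6} is an antiderivative of f.
Check: d/dx[\frac{4 x \sin{\left(x \right)} + 9 \sin{\left(x \right)} + 4 \cos{\left(x \right)}}{6}] = \frac{2 x \cos{\left(x \right)}}{3} + \frac{3 \cos{\left(x \right)}}{2} = f(x).
F(7/2) = \frac{23 \sin{\left(\frac{7}{2} \right)}}{6} + \frac{2 \cos{\left(\frac{7}{2} \right)}}{3}; F(1) = \frac{2 \cos{\left(1 \right)}}{3} + \frac{13 \sin{\left(1 \right)}}{6}.
Integral = F(7/2) - F(1) = - \frac{13 \sin{\left(1 \right)}}{6} + \frac{23 \sin{\left(\frac{7}{2} \right)}}{6} + \frac{2 \cos{\left(\frac{7}{2} \right)}}{3} - \frac{2 \cos{\left(1 \right)}}{3}.

Antiderivative: F(x) = \frac{4 x \sin{\left(x \right)} + 9 \sin{\left(x \right)} + 4 \cos{\left(x \right)}}{6}; value = - \frac{13 \sin{\left(1 \right)}}{6} + \frac{23 \sin{\left(\frac{7}{2} \right)}}{6} + \frac{2 \cos{\left(\frac{7}{2} \right)}}{3} - \frac{2 \cos{\left(1 \right)}}{3}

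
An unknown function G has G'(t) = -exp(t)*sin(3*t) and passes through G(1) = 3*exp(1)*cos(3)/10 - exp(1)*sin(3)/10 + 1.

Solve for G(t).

The proposed G(t) is checked by its d/dt: the result must match the given G'(t).
A general antiderivative is -exp(t)*sin(3*t)/10 + 3*exp(t)*cos(3*t)/10 + C.
The condition gives C = 3*exp(1)*cos(3)/10 - exp(1)*sin(3)/10 + 1 - (3*exp(1)*cos(3)/10 - exp(1)*sin(3)/10) = 1.
So G(t) = -exp(t)*sin(3*t)/10 + 3*exp(t)*cos(3*t)/10 + 1.
Check: d/dt[-exp(t)*sin(3*t)/10 + 3*exp(t)*cos(3*t)/10 + 1] = -exp(t)*sin(3*t) = G'(t).

G(t) = -exp(t)*sin(3*t)/10 + 3*exp(t)*cos(3*t)/10 + 1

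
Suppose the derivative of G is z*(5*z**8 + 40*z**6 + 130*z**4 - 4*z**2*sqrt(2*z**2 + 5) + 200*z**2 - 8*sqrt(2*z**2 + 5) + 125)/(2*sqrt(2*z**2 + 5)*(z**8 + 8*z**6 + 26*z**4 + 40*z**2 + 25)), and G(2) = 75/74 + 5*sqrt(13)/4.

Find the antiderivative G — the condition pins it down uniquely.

G(z) = 5*sqrt(2*z**2 + 5)/4 + 1 + 1/(4*(z**4/2 + 2*z**2 + 5/2))

Whatever form G(z) takes, its d/dz must return the stated G'(z).
A general antiderivative is 5*sqrt(2*z**2 + 5)/4 + 1/(4*(z**4/2 + 2*z**2 + 5/2)) + C.
The condition gives C = 75/74 + 5*sqrt(13)/4 - (1/74 + 5*sqrt(13)/4) = 1.
So G(z) = 5*sqrt(2*z**2 + 5)/4 + 1 + 1/(4*(z**4/2 + 2*z**2 + 5/2)).
Check: d/dz[5*sqrt(2*z**2 + 5)/4 + 1 + 1/(4*(z**4/2 + 2*z**2 + 5/2))] = (5*z**9 + 40*z**7 + 130*z**5 - 4*z**3*sqrt(2*z**2 + 5) + 200*z**3 - 8*z*sqrt(2*z**2 + 5) + 125*z)/(2*z**8*sqrt(2*z**2 + 5) + 16*z**6*sqrt(2*z**2 + 5) + 52*z**4*sqrt(2*z**2 + 5) + 80*z**2*sqrt(2*z**2 + 5) + 50*sqrt(2*z**2 + 5)), which equals G'(z).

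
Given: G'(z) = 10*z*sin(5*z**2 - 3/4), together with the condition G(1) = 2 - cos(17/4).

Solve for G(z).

G(z) = 2 - cos(5*z**2 - 3/4)

G'(z) matches the chain-rule pattern g'(h)*h' with inner function h(z) = 5*z**2 - 3/4; substituting u = h(z) collapses the integral.
A general antiderivative is -cos(5*z**2 - 3/4) + C.
The condition gives C = 2 - cos(17/4) - (-cos(17/4)) = 2.
So G(z) = 2 - cos(5*z**2 - 3/4).
Check: d/dz[2 - cos(5*z**2 - 3/4)] = 10*z*sin(5*z**2 - 3/4) = G'(z).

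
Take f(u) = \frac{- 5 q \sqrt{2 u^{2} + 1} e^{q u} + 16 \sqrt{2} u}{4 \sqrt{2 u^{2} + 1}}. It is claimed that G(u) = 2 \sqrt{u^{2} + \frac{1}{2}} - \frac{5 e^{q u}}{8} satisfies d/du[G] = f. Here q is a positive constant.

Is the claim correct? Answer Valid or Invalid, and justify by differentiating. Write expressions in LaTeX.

Invalid: d/du[G] - f = \frac{5 q \sqrt{2 u^{2} + 1} e^{q u} - 16 \sqrt{2} u}{8 \sqrt{2 u^{2} + 1}}, which is not 0.

d/du[G] = \frac{- 5 q \sqrt{2 u^{2} + 1} e^{q u} + 16 \sqrt{2} u}{8 \sqrt{2 u^{2} + 1}}
d/du[G] - f(u) = \frac{5 q \sqrt{2 u^{2} + 1} e^{q u} - 16 \sqrt{2} u}{8 \sqrt{2 u^{2} + 1}} != 0.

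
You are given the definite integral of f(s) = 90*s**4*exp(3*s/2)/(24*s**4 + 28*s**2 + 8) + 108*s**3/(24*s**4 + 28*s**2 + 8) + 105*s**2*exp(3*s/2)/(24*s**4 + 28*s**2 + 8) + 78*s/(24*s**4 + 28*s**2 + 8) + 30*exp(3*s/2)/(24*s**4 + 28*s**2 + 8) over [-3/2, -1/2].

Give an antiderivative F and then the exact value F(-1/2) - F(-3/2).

Antiderivative: F(s) = 5*exp(3*s/2)/2 + 3*log(s**2 + 1/2) - 3*log(2*s**2 + 4/3)/4; value = -3*log(11/4) + 3*log(3/4) - 3*log(11/6)/4 - 5*exp(-9/4)/2 + 5*exp(-3/4)/2 + 3*log(35/6)/4

Integrate term by term and add the pieces.
F(s) = 5*exp(3*s/2)/2 + 3*log(s**2 + 1/2) - 3*log(2*s**2 + 4/3)/4 is an antiderivative of f.
Check: d/ds[5*exp(3*s/2)/2 + 3*log(s**2 + 1/2) - 3*log(2*s**2 + 4/3)/4] = (90*s**4*exp(3*s/2) + 108*s**3 + 105*s**2*exp(3*s/2) + 78*s + 30*exp(3*s/2))/(24*s**4 + 28*s**2 + 8), which equals f(s).
F(-1/2) = 3*log(3/4) - 3*log(11/6)/4 + 5*exp(-3/4)/2; F(-3/2) = -3*log(35/6)/4 + 5*exp(-9/4)/2 + 3*log(11/4).
Integral = F(-1/2) - F(-3/2) = -3*log(11/4) + 3*log(3/4) - 3*log(11/6)/4 - 5*exp(-9/4)/2 + 5*exp(-3/4)/2 + 3*log(35/6)/4.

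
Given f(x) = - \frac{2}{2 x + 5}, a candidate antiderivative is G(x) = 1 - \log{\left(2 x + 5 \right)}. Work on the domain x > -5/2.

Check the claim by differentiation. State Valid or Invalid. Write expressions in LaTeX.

Valid - the claim checks out under differentiation.

d/dx[G] = - \frac{2}{2 x + 5}
This equals f(x) exactly, so the claim holds.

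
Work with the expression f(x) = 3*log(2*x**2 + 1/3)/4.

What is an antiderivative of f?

Check any antiderivative F(x) by computing F'(x) and comparing it with f(x).
Check: d/dx[3*x*log(2*x**2 + 1/3)/4 - 3*x/2 + sqrt(6)*atan(sqrt(6)*x)/4] = 3*log(2*x**2 + 1/3)/4 = f(x).

An antiderivative is F(x) = 3*x*log(2*x**2 + 1/3)/4 - 3*x/2 + sqrt(6)*atan(sqrt(6)*x)/4.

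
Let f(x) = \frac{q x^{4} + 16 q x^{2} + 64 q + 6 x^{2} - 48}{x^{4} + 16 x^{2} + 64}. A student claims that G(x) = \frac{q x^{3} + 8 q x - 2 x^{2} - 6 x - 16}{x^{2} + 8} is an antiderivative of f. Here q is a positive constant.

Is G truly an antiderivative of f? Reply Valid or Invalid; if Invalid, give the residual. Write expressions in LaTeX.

Valid - the claim checks out under differentiation.

d/dx[G] = \frac{q x^{4} + 16 q x^{2} + 64 q + 6 x^{2} - 48}{x^{4} + 16 x^{2} + 64}
This equals f(x) exactly, so the claim holds.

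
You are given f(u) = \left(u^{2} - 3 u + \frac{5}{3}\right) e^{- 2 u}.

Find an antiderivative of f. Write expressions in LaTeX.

f has the shape v'r + vr' for v = - \frac{u^{2}}{2} + u - \frac{1}{3} and r = e^{- 2 u} — it is the derivative of the product v*r.
Check: d/du[\frac{\left(- 3 u^{2} + 6 u - 2\right) e^{- 2 u}}{6}] = \frac{\left(3 u^{2} - 9 u + 5\right) e^{- 2 u}}{3}, which equals f(u).

An antiderivative is F(u) = \frac{\left(- 3 u^{2} + 6 u - 2\right) e^{- 2 u}}{6}.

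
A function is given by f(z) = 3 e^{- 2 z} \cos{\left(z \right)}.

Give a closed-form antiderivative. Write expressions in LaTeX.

Any candidate F(z) must reproduce f(z) exactly when differentiated.
Check: d/dz[\frac{3 e^{- 2 z} \sin{\left(z \right)}}{5} - \frac{6 e^{- 2 z} \cos{\left(z \right)}}{5}] = 3 e^{- 2 z} \cos{\left(z \right)} = f(z).

An antiderivative is F(z) = \frac{3 e^{- 2 z} \sin{\left(z \right)}}{5} - \frac{6 e^{- 2 z} \cos{\left(z \right)}}{5}.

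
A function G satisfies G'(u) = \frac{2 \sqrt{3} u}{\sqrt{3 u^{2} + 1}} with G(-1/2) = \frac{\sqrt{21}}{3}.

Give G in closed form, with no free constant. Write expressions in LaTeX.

G'(u) matches the chain-rule pattern g'(h)*h' with inner function h(u) = u^{2} + \frac{1}{3}; substituting w = h(u) collapses the integral.
A general antiderivative is 2 \sqrt{u^{2} + \frac{1}{3}} + C.
The condition gives C = \frac{\sqrt{21}}{3} - (\frac{\sqrt{21}}{3}) = 0.
So G(u) = \frac{2 \sqrt{3} \sqrt{3 u^{2} + 1}}{3}.
Check: d/du[\frac{2 \sqrt{3} \sqrt{3 u^{2} + 1}}{3}] = \frac{2 \sqrt{3} u}{\sqrt{3 u^{2} + 1}} = G'(u).

G(u) = \frac{2 \sqrt{3} \sqrt{3 u^{2} + 1}}{3}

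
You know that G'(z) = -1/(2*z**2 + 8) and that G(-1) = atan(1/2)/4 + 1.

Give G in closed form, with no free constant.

G(z) = -(atan(z/2) - 4)/4

A candidate passes only if d/dz[G] lands on the given G'(z) exactly.
A general antiderivative is -atan(z/2)/4 + C.
The condition gives C = atan(1/2)/4 + 1 - (atan(1/2)/4) = 1.
So G(z) = -(atan(z/2) - 4)/4.
Check: d/dz[-(atan(z/2) - 4)/4] = -1/(2*z**2 + 8) = G'(z).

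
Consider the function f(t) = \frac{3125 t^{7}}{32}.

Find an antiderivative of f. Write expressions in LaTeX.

An antiderivative is F(t) = \frac{3125 t^{8}}{256}.

For F(t) to be correct the identity F'(t) - f(t) = 0 must hold.
Check: d/dt[\frac{3125 t^{8}}{256}] = \frac{3125 t^{7}}{32} = f(t).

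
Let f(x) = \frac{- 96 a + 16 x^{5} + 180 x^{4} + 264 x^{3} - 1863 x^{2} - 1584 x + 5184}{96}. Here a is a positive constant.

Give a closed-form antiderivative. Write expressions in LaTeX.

An antiderivative is F(x) = \frac{- 288 a x + 8 x^{6} + 108 x^{5} + 198 x^{4} - 1863 x^{3} - 2376 x^{2} + 15552 x - 13824}{288}.

An antiderivative F(x) passes only if d/dx[F] lands on f(x) exactly.
Check: d/dx[\frac{- 288 a x + 8 x^{6} + 108 x^{5} + 198 x^{4} - 1863 x^{3} - 2376 x^{2} + 15552 x - 13824}{288}] = - a + \frac{x^{5}}{6} + \frac{15 x^{4}}{8} + \frac{11 x^{3}}{4} - \frac{621 x^{2}}{32} - \frac{33 x}{2} + 54, which equals f(x).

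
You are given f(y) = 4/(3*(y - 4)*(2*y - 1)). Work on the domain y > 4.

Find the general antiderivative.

Factor the denominator (3*(y - 4)*(2*y - 1)) and decompose: f = -8/(21*(2*y - 1)) + 4/(21*(y - 4)); each piece integrates to a log, atan, or power term.
Check: d/dy[-4*(-log(y - 4) + log(y - 1/2))/21] = 4/(6*y**2 - 27*y + 12), which equals f(y).

F(y) = -4*(-log(y - 4) + log(y - 1/2))/21 + C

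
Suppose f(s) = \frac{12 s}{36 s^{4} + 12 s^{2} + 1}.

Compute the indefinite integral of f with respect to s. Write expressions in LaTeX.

f matches the chain-rule pattern g'(h)*h' with inner function h(s) = 4 s^{2} + \frac{2}{3}; substituting u = h(s) collapses the integral.
Check: d/ds[- \frac{1}{6 s^{2} + 1}] = \frac{12 s}{36 s^{4} + 12 s^{2} + 1} = f(s).

F(s) = - \frac{1}{6 s^{2} + 1} + C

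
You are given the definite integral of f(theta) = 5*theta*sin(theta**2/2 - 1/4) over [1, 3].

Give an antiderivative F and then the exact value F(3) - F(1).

The substitution u = theta**2/2 - 1/4 works: f is exactly (dF/du)*(du/dtheta) for that inner function.
F(theta) = -5*cos(theta**2/2 - 1/4) is an antiderivative of f.
Check: d/dtheta[-5*cos(theta**2/2 - 1/4)] = 5*theta*sin(theta**2/2 - 1/4) = f(theta).
F(3) = -5*cos(17/4); F(1) = -5*cos(1/4).
Integral = F(3) - F(1) = -5*cos(17/4) + 5*cos(1/4).

Antiderivative: F(theta) = -5*cos(theta**2/2 - 1/4); value = -5*cos(17/4) + 5*cos(1/4)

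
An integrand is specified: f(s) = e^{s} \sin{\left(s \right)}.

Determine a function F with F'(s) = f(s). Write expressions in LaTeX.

An antiderivative is F(s) = \frac{e^{s} \sin{\left(s \right)}}{2} - \frac{e^{s} \cos{\left(s \right)}}{2}.

Whatever form F(s) takes, F'(s) = f(s) is non-negotiable.
Check: d/ds[\frac{e^{s} \sin{\left(s \right)}}{2} - \frac{e^{s} \cos{\left(s \right)}}{2}] = e^{s} \sin{\left(s \right)} = f(s).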